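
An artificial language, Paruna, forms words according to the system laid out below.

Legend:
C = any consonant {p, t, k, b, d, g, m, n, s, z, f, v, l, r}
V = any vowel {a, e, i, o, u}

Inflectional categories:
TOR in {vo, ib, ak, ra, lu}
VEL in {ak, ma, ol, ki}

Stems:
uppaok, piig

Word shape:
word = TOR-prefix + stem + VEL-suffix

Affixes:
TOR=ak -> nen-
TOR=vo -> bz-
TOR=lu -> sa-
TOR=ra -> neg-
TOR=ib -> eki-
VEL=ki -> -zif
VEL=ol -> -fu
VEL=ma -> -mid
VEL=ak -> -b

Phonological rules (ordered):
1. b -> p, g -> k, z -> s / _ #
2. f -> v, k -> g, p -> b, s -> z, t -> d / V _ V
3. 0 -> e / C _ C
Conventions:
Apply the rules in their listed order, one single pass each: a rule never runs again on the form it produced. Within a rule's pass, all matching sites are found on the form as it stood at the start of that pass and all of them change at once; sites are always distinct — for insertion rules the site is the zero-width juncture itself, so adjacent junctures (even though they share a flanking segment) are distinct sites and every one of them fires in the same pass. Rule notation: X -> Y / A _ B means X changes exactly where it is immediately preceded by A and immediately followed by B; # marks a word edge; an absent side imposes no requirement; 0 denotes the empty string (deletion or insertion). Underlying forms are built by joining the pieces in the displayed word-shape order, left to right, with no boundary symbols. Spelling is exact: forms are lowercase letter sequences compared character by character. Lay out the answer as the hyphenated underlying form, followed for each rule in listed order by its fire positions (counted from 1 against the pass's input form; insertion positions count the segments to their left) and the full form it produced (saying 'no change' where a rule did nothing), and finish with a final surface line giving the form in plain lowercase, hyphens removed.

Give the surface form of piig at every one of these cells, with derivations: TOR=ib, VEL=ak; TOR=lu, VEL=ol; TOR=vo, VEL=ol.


cell TOR=ib, VEL=ak:
underlying: eki-piig-b
1. b -> p, g -> k, z -> s / _ #: fires at position(s) 8: ekipiigp
2. f -> v, k -> g, p -> b, s -> z, t -> d / V _ V: fires at position(s) 2, 4: egibiigp
3. 0 -> e / C _ C: inserts after position(s) 7: egibiigep
surface: egibiigep

cell TOR=lu, VEL=ol:
underlying: sa-piig-fu
1. b -> p, g -> k, z -> s / _ #: no change
2. f -> v, k -> g, p -> b, s -> z, t -> d / V _ V: fires at position(s) 3: sabiigfu
3. 0 -> e / C _ C: inserts after position(s) 6: sabiigefu
surface: sabiigefu

cell TOR=vo, VEL=ol:
underlying: bz-piig-fu
1. b -> p, g -> k, z -> s / _ #: no change
2. f -> v, k -> g, p -> b, s -> z, t -> d / V _ V: no change
3. 0 -> e / C _ C: inserts after position(s) 1, 2, 6: bezepiigefu
surface: bezepiigefu


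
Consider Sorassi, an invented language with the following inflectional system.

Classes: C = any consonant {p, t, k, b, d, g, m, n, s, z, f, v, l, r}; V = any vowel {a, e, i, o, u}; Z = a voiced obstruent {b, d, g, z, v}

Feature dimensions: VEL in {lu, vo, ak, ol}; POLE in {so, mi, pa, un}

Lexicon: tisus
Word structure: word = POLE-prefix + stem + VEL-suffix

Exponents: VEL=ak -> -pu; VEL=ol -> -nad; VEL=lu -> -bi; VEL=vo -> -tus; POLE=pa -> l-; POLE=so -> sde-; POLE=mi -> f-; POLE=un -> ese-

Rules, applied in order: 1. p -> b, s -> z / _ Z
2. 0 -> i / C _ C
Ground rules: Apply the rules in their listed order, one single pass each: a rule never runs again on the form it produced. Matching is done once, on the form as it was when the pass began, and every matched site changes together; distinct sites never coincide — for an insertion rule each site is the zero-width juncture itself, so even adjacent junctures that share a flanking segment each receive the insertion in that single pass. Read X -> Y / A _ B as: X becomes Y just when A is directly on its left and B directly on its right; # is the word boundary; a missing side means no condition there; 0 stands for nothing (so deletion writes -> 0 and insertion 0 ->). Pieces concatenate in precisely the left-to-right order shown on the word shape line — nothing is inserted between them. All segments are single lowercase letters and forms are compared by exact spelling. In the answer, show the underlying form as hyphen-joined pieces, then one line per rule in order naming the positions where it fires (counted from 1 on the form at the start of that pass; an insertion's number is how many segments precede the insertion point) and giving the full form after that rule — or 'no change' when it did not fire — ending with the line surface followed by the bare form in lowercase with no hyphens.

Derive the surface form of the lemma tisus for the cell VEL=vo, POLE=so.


underlying: sde-tisus-tus
1. p -> b, s -> z / _ Z: fires at position(s) 1: zdetisustus
2. 0 -> i / C _ C: inserts after position(s) 1, 8: zidetisusitus
surface: zidetisusitus


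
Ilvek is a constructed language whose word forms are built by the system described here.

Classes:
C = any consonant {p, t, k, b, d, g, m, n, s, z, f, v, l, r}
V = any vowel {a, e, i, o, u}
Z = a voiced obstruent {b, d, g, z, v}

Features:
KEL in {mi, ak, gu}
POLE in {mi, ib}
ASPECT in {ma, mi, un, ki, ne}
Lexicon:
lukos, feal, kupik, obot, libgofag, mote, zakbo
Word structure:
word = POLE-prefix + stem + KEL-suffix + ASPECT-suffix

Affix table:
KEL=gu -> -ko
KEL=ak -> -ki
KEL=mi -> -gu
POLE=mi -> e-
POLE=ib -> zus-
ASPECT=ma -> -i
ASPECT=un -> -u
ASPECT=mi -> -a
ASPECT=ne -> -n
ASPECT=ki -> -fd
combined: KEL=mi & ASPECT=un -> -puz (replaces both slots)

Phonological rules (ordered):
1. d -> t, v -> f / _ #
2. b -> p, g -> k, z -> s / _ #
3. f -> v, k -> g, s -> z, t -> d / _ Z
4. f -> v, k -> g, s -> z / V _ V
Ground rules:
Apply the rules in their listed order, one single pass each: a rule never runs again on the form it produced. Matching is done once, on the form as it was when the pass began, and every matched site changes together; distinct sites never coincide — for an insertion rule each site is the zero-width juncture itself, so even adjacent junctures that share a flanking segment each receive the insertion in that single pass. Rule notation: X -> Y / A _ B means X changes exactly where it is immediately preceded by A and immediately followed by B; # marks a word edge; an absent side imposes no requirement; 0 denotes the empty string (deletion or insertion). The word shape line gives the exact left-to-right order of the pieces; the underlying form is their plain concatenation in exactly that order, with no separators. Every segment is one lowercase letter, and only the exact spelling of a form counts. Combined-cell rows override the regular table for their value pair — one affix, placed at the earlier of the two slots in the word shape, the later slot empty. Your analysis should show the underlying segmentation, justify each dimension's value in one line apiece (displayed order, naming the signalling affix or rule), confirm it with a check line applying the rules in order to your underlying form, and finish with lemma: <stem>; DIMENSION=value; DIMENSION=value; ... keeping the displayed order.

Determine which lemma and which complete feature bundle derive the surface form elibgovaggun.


underlying: e-libgofag-gu-n
KEL=mi - signalled by the affix -gu
POLE=mi - signalled by the affix e-
ASPECT=ne - signalled by the affix -n
check: elibgofaggun -> elibgofaggun -> elibgofaggun -> elibgofaggun -> elibgovaggun
lemma: libgofag; KEL=mi; POLE=mi; ASPECT=ne


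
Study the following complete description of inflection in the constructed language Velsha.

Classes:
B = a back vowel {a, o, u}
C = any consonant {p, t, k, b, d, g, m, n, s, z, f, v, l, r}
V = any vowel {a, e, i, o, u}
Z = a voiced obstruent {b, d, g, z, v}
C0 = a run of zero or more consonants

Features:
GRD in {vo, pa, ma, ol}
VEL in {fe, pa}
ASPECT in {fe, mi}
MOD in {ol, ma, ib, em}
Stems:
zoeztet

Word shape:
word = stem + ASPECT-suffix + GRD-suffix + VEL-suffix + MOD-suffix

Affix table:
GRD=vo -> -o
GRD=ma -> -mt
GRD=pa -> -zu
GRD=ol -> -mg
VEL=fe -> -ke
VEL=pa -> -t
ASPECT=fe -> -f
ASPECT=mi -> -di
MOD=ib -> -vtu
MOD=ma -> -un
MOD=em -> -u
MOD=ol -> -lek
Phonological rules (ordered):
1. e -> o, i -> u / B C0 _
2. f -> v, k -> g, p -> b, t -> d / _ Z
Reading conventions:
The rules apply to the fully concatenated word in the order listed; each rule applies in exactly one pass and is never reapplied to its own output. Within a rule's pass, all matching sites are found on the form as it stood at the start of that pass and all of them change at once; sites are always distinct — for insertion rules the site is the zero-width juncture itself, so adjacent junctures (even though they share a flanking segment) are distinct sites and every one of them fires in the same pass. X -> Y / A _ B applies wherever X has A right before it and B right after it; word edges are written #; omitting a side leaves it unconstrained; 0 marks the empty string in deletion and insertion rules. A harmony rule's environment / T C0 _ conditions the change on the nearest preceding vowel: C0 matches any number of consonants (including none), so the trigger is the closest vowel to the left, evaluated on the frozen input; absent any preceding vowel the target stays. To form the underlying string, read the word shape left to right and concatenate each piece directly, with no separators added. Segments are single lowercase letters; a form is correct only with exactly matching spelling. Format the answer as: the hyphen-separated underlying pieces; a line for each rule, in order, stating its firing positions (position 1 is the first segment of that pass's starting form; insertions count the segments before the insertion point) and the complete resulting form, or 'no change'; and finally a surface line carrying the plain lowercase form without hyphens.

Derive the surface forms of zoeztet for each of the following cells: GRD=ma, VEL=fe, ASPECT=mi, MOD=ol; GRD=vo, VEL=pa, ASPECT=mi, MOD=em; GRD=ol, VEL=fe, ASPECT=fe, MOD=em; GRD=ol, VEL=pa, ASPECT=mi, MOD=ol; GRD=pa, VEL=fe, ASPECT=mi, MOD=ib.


cell GRD=ma, VEL=fe, ASPECT=mi, MOD=ol:
underlying: zoeztet-di-mt-ke-lek
1. e -> o, i -> u / B C0 _: fires at position(s) 3: zooztetdimtkelek
2. f -> v, k -> g, p -> b, t -> d / _ Z: fires at position(s) 7: zoozteddimtkelek
surface: zoozteddimtkelek

cell GRD=vo, VEL=pa, ASPECT=mi, MOD=em:
underlying: zoeztet-di-o-t-u
1. e -> o, i -> u / B C0 _: fires at position(s) 3: zooztetdiotu
2. f -> v, k -> g, p -> b, t -> d / _ Z: fires at position(s) 7: zoozteddiotu
surface: zoozteddiotu

cell GRD=ol, VEL=fe, ASPECT=fe, MOD=em:
underlying: zoeztet-f-mg-ke-u
1. e -> o, i -> u / B C0 _: fires at position(s) 3: zooztetfmgkeu
2. f -> v, k -> g, p -> b, t -> d / _ Z: no change
surface: zooztetfmgkeu

cell GRD=ol, VEL=pa, ASPECT=mi, MOD=ol:
underlying: zoeztet-di-mg-t-lek
1. e -> o, i -> u / B C0 _: fires at position(s) 3: zooztetdimgtlek
2. f -> v, k -> g, p -> b, t -> d / _ Z: fires at position(s) 7: zoozteddimgtlek
surface: zoozteddimgtlek

cell GRD=pa, VEL=fe, ASPECT=mi, MOD=ib:
underlying: zoeztet-di-zu-ke-vtu
1. e -> o, i -> u / B C0 _: fires at position(s) 3, 13: zooztetdizukovtu
2. f -> v, k -> g, p -> b, t -> d / _ Z: fires at position(s) 7: zoozteddizukovtu
surface: zoozteddizukovtu


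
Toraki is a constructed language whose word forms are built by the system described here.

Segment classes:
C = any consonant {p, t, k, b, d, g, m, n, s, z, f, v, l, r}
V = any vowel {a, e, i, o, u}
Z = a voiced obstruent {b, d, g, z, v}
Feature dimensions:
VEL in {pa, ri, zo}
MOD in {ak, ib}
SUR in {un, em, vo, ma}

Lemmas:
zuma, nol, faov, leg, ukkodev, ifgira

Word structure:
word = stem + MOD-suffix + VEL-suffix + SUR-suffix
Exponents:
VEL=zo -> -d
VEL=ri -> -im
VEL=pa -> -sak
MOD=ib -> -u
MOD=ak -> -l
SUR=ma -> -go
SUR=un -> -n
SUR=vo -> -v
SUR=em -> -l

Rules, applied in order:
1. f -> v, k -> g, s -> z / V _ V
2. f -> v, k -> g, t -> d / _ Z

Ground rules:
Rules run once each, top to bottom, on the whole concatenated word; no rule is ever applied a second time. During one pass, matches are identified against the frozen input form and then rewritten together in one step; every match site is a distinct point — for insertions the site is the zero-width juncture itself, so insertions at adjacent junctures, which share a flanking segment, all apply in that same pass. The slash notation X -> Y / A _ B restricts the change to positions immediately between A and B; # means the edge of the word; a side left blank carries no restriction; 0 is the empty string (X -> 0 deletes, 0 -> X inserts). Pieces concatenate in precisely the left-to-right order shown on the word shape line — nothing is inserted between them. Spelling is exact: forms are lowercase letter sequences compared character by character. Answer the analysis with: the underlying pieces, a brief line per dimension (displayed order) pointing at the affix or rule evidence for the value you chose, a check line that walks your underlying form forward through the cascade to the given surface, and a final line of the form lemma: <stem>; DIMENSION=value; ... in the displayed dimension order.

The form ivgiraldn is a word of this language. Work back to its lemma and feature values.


underlying: ifgira-l-d-n
VEL=zo - signalled by the affix -d
MOD=ak - signalled by the affix -l
SUR=un - signalled by the affix -n
check: ifgiraldn -> ifgiraldn -> ivgiraldn
lemma: ifgira; VEL=zo; MOD=ak; SUR=un


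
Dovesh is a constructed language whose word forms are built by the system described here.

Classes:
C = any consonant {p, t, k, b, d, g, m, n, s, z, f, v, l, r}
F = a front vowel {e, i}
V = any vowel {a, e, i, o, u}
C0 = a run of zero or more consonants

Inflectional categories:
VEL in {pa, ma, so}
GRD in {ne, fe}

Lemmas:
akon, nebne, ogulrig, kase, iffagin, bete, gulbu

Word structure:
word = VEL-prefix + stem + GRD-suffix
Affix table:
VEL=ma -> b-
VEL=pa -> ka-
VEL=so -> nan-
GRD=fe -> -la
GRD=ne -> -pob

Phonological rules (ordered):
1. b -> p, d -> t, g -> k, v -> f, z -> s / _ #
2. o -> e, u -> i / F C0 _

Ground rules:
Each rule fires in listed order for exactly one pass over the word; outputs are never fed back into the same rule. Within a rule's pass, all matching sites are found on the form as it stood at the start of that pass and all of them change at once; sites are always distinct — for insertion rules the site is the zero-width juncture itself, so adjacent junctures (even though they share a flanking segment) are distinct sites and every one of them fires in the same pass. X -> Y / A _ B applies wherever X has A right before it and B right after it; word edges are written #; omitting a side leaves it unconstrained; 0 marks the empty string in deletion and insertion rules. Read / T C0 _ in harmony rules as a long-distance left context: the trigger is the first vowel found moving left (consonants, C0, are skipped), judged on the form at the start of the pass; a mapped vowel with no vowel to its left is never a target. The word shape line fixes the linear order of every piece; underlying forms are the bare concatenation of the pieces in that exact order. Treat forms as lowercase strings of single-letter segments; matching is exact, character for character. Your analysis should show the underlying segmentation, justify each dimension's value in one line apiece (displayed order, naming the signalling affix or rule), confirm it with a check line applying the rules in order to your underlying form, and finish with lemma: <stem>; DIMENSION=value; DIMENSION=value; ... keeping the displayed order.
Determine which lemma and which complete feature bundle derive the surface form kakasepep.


underlying: ka-kase-pob
VEL=pa - signalled by the affix ka-
GRD=ne - signalled by the affix -pob
check: kakasepob -> kakasepop -> kakasepep
lemma: kase; VEL=pa; GRD=ne


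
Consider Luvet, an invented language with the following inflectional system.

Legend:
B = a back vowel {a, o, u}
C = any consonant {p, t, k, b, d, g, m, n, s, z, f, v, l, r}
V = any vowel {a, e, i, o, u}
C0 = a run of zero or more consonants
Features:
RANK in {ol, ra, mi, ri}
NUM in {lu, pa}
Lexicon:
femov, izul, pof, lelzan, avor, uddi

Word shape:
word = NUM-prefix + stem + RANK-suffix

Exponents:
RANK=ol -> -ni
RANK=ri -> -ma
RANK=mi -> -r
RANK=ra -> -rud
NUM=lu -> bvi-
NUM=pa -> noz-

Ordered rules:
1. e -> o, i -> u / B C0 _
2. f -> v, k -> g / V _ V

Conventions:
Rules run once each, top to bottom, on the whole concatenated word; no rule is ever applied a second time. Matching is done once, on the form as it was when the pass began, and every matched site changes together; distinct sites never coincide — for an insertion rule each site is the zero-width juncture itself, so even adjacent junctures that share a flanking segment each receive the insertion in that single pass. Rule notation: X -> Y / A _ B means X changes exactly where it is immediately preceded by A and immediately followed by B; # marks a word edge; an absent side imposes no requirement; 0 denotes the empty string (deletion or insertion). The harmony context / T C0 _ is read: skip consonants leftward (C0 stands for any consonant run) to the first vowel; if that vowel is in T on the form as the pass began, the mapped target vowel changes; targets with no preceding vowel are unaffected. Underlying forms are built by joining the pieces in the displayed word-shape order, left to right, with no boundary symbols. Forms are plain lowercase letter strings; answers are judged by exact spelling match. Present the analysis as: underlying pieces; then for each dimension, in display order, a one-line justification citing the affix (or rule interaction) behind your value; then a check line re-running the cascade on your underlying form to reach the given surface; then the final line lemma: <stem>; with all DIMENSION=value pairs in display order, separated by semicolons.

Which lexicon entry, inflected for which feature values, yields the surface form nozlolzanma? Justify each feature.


underlying: noz-lelzan-ma
RANK=ri - signalled by the affix -ma
NUM=pa - signalled by the affix noz-
check: nozlelzanma -> nozlolzanma -> nozlolzanma
lemma: lelzan; RANK=ri; NUM=pa


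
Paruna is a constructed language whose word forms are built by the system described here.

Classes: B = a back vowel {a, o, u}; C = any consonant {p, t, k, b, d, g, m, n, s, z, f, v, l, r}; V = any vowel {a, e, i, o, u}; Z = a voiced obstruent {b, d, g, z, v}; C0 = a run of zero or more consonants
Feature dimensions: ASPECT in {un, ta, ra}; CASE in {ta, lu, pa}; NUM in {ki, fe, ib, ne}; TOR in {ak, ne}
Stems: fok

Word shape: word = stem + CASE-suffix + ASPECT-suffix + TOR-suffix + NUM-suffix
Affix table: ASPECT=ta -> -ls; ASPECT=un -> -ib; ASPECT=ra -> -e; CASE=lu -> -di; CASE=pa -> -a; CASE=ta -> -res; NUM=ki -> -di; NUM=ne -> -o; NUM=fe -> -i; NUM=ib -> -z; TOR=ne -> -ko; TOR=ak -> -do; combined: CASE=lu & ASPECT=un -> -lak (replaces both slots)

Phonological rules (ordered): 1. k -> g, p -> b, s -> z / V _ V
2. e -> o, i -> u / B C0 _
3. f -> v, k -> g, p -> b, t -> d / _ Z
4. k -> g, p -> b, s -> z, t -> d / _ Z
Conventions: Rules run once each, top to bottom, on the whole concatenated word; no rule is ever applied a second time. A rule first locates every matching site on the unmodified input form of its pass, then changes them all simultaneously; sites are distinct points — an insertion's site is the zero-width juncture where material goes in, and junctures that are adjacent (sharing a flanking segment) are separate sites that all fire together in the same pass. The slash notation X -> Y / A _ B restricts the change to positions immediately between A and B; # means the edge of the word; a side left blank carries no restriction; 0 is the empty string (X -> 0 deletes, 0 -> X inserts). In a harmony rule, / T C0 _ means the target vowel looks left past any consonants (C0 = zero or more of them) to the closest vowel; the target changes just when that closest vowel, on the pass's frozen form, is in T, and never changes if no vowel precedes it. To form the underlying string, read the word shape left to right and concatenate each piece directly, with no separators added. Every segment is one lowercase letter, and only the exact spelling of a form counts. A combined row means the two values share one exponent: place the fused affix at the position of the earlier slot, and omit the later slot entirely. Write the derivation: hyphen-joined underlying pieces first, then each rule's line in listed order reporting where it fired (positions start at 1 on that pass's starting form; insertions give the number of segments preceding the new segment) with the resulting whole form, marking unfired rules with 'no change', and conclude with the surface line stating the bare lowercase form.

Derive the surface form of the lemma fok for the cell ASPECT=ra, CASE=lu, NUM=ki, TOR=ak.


underlying: fok-di-e-do-di
1. k -> g, p -> b, s -> z / V _ V: no change
2. e -> o, i -> u / B C0 _: fires at position(s) 5, 10: fokduedodu
3. f -> v, k -> g, p -> b, t -> d / _ Z: fires at position(s) 3: fogduedodu
4. k -> g, p -> b, s -> z, t -> d / _ Z: no change
surface: fogduedodu


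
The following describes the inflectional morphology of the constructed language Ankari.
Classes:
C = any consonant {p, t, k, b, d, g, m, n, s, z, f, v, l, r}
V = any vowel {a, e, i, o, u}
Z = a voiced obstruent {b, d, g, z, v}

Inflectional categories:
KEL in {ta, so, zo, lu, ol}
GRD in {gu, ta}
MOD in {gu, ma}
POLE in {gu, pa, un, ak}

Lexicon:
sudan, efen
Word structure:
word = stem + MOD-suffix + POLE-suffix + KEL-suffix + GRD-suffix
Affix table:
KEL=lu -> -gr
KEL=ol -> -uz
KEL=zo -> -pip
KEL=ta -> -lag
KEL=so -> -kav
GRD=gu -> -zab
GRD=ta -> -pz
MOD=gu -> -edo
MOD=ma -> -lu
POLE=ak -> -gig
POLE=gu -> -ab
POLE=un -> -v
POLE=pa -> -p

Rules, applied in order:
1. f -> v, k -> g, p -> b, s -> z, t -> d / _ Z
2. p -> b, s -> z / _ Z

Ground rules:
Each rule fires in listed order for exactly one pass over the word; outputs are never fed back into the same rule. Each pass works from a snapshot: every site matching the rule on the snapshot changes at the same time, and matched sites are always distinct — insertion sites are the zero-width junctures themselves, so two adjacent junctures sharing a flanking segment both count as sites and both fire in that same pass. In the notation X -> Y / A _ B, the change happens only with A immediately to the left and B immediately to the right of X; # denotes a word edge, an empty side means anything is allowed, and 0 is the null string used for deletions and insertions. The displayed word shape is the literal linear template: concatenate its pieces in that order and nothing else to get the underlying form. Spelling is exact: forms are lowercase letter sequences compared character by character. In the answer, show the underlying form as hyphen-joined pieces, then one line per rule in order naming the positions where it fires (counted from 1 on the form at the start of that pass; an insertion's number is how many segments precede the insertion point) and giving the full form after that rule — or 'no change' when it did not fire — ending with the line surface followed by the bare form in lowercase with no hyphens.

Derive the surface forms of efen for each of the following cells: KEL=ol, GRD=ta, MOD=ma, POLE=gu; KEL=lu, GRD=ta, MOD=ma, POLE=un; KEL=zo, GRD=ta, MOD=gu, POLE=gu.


cell KEL=ol, GRD=ta, MOD=ma, POLE=gu:
underlying: efen-lu-ab-uz-pz
1. f -> v, k -> g, p -> b, s -> z, t -> d / _ Z: fires at position(s) 11: efenluabuzbz
2. p -> b, s -> z / _ Z: no change
surface: efenluabuzbz

cell KEL=lu, GRD=ta, MOD=ma, POLE=un:
underlying: efen-lu-v-gr-pz
1. f -> v, k -> g, p -> b, s -> z, t -> d / _ Z: fires at position(s) 10: efenluvgrbz
2. p -> b, s -> z / _ Z: no change
surface: efenluvgrbz

cell KEL=zo, GRD=ta, MOD=gu, POLE=gu:
underlying: efen-edo-ab-pip-pz
1. f -> v, k -> g, p -> b, s -> z, t -> d / _ Z: fires at position(s) 13: efenedoabpipbz
2. p -> b, s -> z / _ Z: fires at position(s) 12: efenedoabpibbz
surface: efenedoabpibbz


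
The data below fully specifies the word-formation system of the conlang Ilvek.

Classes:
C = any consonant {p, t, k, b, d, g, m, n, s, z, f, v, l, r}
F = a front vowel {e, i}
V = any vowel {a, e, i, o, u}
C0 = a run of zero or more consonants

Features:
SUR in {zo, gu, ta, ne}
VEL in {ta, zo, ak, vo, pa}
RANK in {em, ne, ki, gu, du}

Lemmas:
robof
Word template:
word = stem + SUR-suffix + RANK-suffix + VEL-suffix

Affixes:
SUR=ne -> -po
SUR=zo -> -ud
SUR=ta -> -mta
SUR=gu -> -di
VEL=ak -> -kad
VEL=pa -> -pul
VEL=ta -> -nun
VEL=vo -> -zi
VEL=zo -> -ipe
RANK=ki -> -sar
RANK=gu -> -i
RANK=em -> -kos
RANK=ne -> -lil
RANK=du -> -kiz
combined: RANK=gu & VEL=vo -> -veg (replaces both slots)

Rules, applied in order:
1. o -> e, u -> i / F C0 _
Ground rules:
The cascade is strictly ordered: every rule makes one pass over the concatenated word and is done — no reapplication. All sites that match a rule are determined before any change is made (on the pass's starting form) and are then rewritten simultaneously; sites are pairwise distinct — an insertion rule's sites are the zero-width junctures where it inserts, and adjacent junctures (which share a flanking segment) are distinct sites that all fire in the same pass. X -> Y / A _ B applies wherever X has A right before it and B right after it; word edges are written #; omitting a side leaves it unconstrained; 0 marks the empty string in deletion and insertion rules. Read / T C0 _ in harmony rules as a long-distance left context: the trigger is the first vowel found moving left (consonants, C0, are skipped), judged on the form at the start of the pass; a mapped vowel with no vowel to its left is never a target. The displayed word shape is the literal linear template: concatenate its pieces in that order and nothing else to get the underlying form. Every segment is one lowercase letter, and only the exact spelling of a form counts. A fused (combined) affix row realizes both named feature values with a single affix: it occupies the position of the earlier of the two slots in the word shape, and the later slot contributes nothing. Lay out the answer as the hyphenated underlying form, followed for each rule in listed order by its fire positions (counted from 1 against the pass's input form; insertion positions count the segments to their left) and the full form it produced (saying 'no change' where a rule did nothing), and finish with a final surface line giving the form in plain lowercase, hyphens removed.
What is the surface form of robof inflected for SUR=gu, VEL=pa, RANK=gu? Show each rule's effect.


underlying: robof-di-i-pul
1. o -> e, u -> i / F C0 _: fires at position(s) 10: robofdiipil
surface: robofdiipil


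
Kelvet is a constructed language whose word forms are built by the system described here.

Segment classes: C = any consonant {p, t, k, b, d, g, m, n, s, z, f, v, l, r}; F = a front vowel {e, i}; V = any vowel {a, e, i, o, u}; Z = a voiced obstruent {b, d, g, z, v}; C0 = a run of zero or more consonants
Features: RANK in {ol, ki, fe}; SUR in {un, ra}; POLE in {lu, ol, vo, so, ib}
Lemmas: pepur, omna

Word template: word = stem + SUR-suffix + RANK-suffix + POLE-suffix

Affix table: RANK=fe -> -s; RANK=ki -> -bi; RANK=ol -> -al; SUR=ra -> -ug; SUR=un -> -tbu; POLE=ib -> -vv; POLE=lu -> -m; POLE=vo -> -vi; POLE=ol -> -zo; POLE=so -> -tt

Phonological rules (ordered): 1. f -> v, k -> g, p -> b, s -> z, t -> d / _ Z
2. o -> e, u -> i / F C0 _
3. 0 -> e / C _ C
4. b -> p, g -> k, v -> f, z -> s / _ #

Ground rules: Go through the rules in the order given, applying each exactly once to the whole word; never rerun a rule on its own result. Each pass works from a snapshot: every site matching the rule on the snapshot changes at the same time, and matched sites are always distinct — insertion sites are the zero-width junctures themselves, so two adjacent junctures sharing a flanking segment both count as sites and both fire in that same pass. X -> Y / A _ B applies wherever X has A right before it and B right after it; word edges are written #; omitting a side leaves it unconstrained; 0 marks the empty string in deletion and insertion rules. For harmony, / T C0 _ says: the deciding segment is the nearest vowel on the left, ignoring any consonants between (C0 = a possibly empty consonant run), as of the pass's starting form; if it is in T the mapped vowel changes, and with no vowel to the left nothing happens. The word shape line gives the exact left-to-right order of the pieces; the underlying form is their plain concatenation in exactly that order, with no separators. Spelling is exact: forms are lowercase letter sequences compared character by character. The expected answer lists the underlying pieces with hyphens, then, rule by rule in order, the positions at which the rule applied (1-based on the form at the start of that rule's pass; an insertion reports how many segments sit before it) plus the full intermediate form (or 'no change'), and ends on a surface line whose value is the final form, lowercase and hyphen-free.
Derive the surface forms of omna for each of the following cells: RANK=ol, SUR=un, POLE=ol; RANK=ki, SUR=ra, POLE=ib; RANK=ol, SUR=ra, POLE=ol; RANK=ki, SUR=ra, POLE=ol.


cell RANK=ol, SUR=un, POLE=ol:
underlying: omna-tbu-al-zo
1. f -> v, k -> g, p -> b, s -> z, t -> d / _ Z: fires at position(s) 5: omnadbualzo
2. o -> e, u -> i / F C0 _: no change
3. 0 -> e / C _ C: inserts after position(s) 2, 5, 9: omenadebualezo
4. b -> p, g -> k, v -> f, z -> s / _ #: no change
surface: omenadebualezo

cell RANK=ki, SUR=ra, POLE=ib:
underlying: omna-ug-bi-vv
1. f -> v, k -> g, p -> b, s -> z, t -> d / _ Z: no change
2. o -> e, u -> i / F C0 _: no change
3. 0 -> e / C _ C: inserts after position(s) 2, 6, 9: omenaugebivev
4. b -> p, g -> k, v -> f, z -> s / _ #: fires at position(s) 13: omenaugebivef
surface: omenaugebivef

cell RANK=ol, SUR=ra, POLE=ol:
underlying: omna-ug-al-zo
1. f -> v, k -> g, p -> b, s -> z, t -> d / _ Z: no change
2. o -> e, u -> i / F C0 _: no change
3. 0 -> e / C _ C: inserts after position(s) 2, 8: omenaugalezo
4. b -> p, g -> k, v -> f, z -> s / _ #: no change
surface: omenaugalezo

cell RANK=ki, SUR=ra, POLE=ol:
underlying: omna-ug-bi-zo
1. f -> v, k -> g, p -> b, s -> z, t -> d / _ Z: no change
2. o -> e, u -> i / F C0 _: fires at position(s) 10: omnaugbize
3. 0 -> e / C _ C: inserts after position(s) 2, 6: omenaugebize
4. b -> p, g -> k, v -> f, z -> s / _ #: no change
surface: omenaugebize


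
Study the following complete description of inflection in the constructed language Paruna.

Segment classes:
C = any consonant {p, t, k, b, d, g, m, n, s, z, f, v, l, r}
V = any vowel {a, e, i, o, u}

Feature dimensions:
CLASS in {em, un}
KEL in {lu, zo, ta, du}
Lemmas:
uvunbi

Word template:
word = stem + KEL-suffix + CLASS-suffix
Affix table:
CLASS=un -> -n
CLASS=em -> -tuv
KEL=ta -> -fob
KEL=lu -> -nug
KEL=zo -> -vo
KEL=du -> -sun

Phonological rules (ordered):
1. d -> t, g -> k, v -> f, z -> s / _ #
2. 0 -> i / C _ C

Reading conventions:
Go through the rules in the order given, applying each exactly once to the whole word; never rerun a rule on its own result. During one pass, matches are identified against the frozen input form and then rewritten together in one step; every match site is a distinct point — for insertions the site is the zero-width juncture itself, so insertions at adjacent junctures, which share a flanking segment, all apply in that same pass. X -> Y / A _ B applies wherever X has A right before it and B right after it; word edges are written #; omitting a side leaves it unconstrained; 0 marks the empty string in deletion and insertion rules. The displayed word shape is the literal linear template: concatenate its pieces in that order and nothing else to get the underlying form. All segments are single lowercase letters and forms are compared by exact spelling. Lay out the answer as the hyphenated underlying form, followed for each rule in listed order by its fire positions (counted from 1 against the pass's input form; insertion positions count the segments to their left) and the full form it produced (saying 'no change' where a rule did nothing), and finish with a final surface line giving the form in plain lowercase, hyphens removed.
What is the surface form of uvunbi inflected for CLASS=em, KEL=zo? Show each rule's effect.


underlying: uvunbi-vo-tuv
1. d -> t, g -> k, v -> f, z -> s / _ #: fires at position(s) 11: uvunbivotuf
2. 0 -> i / C _ C: inserts after position(s) 4: uvunibivotuf
surface: uvunibivotuf


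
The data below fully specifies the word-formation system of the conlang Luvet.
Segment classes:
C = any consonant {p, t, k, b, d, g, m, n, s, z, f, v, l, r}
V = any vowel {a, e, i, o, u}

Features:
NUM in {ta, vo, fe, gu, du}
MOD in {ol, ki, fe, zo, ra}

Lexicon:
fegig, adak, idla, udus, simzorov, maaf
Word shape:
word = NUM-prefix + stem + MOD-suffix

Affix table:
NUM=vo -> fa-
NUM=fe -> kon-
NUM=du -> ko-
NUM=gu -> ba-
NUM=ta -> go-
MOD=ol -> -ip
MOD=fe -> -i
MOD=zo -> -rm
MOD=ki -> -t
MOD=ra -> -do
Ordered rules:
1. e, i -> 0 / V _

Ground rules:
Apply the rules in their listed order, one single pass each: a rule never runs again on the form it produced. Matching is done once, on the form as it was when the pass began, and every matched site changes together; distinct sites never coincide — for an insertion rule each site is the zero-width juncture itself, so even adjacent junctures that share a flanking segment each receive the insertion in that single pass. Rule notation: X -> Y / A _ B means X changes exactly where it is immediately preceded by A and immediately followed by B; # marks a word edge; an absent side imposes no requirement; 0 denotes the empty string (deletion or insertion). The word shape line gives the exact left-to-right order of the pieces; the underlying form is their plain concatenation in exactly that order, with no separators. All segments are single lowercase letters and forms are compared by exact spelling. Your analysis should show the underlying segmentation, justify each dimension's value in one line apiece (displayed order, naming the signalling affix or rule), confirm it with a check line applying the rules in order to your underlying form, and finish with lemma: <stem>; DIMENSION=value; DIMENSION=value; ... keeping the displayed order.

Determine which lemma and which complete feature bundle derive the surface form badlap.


underlying: ba-idla-ip
NUM=gu - signalled by the affix ba-
MOD=ol - signalled by the affix -ip
check: baidlaip -> badlap
lemma: idla; NUM=gu; MOD=ol


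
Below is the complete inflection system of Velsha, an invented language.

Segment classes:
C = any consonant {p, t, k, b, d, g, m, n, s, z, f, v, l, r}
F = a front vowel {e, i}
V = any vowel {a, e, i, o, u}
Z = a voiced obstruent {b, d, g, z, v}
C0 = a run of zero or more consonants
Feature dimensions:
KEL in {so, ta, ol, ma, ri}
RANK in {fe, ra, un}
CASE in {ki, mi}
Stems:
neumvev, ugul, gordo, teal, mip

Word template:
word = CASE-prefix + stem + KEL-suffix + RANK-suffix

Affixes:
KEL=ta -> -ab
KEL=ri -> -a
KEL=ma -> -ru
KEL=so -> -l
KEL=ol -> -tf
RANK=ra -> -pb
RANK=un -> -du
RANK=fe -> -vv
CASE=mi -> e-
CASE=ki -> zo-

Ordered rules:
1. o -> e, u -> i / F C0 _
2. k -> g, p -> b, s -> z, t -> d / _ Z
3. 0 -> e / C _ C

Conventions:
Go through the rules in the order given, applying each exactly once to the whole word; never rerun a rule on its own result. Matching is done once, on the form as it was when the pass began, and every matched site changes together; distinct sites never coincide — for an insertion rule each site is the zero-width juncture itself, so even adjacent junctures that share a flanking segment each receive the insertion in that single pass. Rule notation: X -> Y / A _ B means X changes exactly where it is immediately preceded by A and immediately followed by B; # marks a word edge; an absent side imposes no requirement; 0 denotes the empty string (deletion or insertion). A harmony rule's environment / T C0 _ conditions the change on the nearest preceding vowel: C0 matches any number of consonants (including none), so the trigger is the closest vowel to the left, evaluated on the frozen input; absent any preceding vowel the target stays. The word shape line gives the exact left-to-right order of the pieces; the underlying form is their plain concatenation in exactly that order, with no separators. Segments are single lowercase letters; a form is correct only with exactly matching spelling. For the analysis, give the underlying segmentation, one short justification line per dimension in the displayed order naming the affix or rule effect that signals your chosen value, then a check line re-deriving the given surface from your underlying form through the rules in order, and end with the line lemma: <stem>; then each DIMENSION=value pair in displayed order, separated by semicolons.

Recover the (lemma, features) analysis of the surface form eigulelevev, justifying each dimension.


underlying: e-ugul-l-vv
KEL=so - signalled by the affix -l
RANK=fe - signalled by the affix -vv
CASE=mi - signalled by the affix e-
check: eugullvv -> eigullvv -> eigullvv -> eigulelevev
lemma: ugul; KEL=so; RANK=fe; CASE=mi


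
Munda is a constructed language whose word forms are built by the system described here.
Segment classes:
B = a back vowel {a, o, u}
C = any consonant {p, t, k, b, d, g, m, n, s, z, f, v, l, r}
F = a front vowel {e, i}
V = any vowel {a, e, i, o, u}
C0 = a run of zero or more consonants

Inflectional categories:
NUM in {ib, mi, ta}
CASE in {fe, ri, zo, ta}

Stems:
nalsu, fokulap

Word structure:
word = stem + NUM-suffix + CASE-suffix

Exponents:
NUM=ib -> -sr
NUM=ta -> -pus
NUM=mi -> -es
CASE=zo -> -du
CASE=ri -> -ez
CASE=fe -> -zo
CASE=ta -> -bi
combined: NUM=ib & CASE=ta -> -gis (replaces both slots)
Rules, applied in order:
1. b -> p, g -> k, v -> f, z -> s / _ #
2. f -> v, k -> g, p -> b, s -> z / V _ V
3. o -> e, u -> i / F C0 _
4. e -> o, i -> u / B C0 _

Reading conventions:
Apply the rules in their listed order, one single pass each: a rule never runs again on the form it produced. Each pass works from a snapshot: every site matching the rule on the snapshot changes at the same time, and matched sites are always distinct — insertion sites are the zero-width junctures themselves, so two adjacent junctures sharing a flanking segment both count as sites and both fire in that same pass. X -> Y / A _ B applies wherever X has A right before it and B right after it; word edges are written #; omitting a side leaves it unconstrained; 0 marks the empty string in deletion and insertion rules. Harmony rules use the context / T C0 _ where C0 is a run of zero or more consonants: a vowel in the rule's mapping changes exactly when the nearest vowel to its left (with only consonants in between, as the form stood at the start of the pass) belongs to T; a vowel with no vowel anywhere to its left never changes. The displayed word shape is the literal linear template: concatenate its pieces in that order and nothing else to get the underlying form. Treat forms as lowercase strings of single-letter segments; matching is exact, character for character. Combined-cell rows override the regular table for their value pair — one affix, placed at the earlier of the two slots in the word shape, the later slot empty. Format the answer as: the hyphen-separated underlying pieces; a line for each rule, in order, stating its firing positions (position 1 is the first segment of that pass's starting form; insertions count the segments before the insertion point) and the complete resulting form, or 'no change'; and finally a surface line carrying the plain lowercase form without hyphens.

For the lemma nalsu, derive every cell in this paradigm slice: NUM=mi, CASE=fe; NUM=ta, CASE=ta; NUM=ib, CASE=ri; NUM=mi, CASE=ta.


cell NUM=mi, CASE=fe:
underlying: nalsu-es-zo
1. b -> p, g -> k, v -> f, z -> s / _ #: no change
2. f -> v, k -> g, p -> b, s -> z / V _ V: no change
3. o -> e, u -> i / F C0 _: fires at position(s) 9: nalsuesze
4. e -> o, i -> u / B C0 _: fires at position(s) 6: nalsuosze
surface: nalsuosze

cell NUM=ta, CASE=ta:
underlying: nalsu-pus-bi
1. b -> p, g -> k, v -> f, z -> s / _ #: no change
2. f -> v, k -> g, p -> b, s -> z / V _ V: fires at position(s) 6: nalsubusbi
3. o -> e, u -> i / F C0 _: no change
4. e -> o, i -> u / B C0 _: fires at position(s) 10: nalsubusbu
surface: nalsubusbu

cell NUM=ib, CASE=ri:
underlying: nalsu-sr-ez
1. b -> p, g -> k, v -> f, z -> s / _ #: fires at position(s) 9: nalsusres
2. f -> v, k -> g, p -> b, s -> z / V _ V: no change
3. o -> e, u -> i / F C0 _: no change
4. e -> o, i -> u / B C0 _: fires at position(s) 8: nalsusros
surface: nalsusros

cell NUM=mi, CASE=ta:
underlying: nalsu-es-bi
1. b -> p, g -> k, v -> f, z -> s / _ #: no change
2. f -> v, k -> g, p -> b, s -> z / V _ V: no change
3. o -> e, u -> i / F C0 _: no change
4. e -> o, i -> u / B C0 _: fires at position(s) 6: nalsuosbi
surface: nalsuosbi
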